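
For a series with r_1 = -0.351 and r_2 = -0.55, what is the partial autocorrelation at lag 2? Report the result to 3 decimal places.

-0.768

φ_{22} = (r_2 − r_1²) / (1 − r_1²)
r_1² = (-0.351)² = 0.123201
Numerator = -0.55 − 0.1232 = -0.6732; denominator = 1 − 0.1232 = 0.8768
φ_{22} = -0.6732 / 0.8768 = -0.768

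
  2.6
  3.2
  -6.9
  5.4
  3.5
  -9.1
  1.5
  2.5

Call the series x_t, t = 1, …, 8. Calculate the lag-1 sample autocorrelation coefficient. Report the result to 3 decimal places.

Mean x̄ = (2.6 + 3.2 − 6.9 + 5.4 + 3.5 − 9.1 + 1.5 + 2.5)/8 = 0.3375
Deviations from mean: 2.2625, 2.8625, -7.2375, 5.0625, 3.1625, -9.4375, 1.1625, 2.1625
Σ(x_t−x̄)(x_{t+1}−x̄) = (6.4764) + (-20.7173) + (-36.6398) + (16.0102) + (-29.8461) + (-10.9711) + (2.5139) = -73.1739
Denominator Σ(x_t−x̄)² = 196.4188
r_1 = -73.1739 / 196.4188 = -0.373

-0.373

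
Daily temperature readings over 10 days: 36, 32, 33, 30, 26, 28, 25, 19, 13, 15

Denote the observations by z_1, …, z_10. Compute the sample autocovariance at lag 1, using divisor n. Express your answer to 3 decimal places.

Mean z̄ = (36 + 32 + 33 + 30 + 26 + 28 + 25 + 19 + 13 + 15)/10 = 25.7000
Σ_{t=1}^{9}(z_t−z̄)(z_{t+1}−z̄) = 368.3100
γ_1 = 368.3100 / 10 = 36.831

36.831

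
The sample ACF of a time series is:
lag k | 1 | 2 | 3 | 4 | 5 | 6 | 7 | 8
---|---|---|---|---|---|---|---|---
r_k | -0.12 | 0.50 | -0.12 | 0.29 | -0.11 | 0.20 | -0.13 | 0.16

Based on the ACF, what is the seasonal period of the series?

2

The largest autocorrelation is r_2 = 0.50, with weaker echoes at lags 4 (0.29), 6 (0.20) and 8 (0.16); the remaining lags stay at or below -0.11.
The dominant spike at lag 2 indicates a seasonal period of 2.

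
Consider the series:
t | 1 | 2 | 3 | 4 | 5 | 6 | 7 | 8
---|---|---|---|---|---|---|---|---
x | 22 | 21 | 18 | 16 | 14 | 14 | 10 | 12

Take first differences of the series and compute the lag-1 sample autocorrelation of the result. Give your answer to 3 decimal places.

First differences Δx: -1, -3, -2, -2, 0, -4, 2
Mean of differences = -1.4286
Numerator Σ(Δx_t−Δx̄)(Δx_{t+1}−Δx̄) = -12.7551
Denominator Σ(Δx_t−Δx̄)² = 23.7143
r_1(Δx) = -12.7551 / 23.7143 = -0.538

-0.538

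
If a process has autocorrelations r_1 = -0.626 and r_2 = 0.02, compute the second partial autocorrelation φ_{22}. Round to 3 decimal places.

-0.612

φ_{22} = (r_2 − r_1²) / (1 − r_1²)
r_1² = (-0.626)² = 0.391876
Numerator = 0.02 − 0.3919 = -0.3719; denominator = 1 − 0.3919 = 0.6081
φ_{22} = -0.3719 / 0.6081 = -0.612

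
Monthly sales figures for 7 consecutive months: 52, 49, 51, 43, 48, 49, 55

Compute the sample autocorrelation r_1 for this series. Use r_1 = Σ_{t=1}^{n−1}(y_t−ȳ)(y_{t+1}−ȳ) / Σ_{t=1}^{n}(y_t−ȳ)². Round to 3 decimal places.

Mean ȳ = (52 + 49 + 51 + 43 + 48 + 49 + 55)/7 = 49.5714
Σ(y_t−ȳ)(y_{t+1}−ȳ) = (-1.3878) + (-0.8163) + (-9.3878) + (10.3265) + (0.8980) + (-3.1020) = -3.4694
Denominator Σ(y_t−ȳ)² = 83.7143
r_1 = -3.4694 / 83.7143 = -0.041

-0.041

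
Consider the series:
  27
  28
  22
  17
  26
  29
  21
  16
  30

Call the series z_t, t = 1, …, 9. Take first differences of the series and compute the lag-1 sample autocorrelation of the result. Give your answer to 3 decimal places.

First differences Δz: 1, -6, -5, 9, 3, -8, -5, 14
Mean of differences = 0.3750
Numerator Σ(Δz_t−Δz̄)(Δz_{t+1}−Δz̄) = -43.6406
Denominator Σ(Δz_t−Δz̄)² = 435.8750
r_1(Δz) = -43.6406 / 435.8750 = -0.100

-0.100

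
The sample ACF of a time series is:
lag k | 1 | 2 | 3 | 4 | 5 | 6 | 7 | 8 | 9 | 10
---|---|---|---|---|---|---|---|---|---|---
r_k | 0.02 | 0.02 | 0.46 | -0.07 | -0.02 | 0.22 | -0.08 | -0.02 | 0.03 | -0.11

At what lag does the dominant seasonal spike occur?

The largest autocorrelation is r_3 = 0.46, with a weaker echo at lag 6 (0.22); the remaining lags stay at or below 0.03.
The dominant spike at lag 3 indicates a seasonal period of 3.

3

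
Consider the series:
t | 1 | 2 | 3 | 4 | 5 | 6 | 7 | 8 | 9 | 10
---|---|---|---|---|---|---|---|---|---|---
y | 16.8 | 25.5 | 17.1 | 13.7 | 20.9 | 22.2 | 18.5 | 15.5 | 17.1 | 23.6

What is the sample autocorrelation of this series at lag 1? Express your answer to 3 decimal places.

Mean ȳ = (16.8 + 25.5 + 17.1 + 13.7 + 20.9 + 22.2 + 18.5 + 15.5 + 17.1 + 23.6)/10 = 19.0900
Numerator Σ_{t=1}^{9}(y_t−ȳ)(y_{t+1}−ȳ) = -22.3831
Denominator Σ(y_t−ȳ)² = 129.8290
r_1 = -22.3831 / 129.8290 = -0.172

-0.172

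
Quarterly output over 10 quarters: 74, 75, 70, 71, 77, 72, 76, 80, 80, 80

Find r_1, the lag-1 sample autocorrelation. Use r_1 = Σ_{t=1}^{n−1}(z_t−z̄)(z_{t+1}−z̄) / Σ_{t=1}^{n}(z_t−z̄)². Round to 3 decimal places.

0.446

Mean z̄ = (74 + 75 + 70 + 71 + 77 + 72 + 76 + 80 + 80 + 80)/10 = 75.5000
Numerator Σ_{t=1}^{9}(z_t−z̄)(z_{t+1}−z̄) = 57.2500
Denominator Σ(z_t−z̄)² = 128.5000
r_1 = 57.2500 / 128.5000 = 0.446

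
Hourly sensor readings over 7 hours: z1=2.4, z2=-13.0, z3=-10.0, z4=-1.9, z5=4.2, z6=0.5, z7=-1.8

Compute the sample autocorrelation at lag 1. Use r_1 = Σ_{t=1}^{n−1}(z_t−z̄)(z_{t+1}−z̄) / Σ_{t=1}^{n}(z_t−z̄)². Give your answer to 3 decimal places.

0.191

Mean z̄ = (2.4 − 13.0 − 10.0 − 1.9 + 4.2 + 0.5 − 1.8)/7 = -2.8000
Deviations from mean: 5.2000, -10.2000, -7.2000, 0.9000, 7.0000, 3.3000, 1.0000
Numerator Σ_{t=1}^{6}(z_t−z̄)(z_{t+1}−z̄) = 46.6200
Denominator Σ(z_t−z̄)² = 244.6200
r_1 = 46.6200 / 244.6200 = 0.191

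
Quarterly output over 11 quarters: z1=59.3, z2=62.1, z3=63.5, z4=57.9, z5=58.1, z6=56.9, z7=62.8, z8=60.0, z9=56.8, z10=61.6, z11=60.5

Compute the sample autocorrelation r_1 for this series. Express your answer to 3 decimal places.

Mean z̄ = (59.3 + 62.1 + 63.5 + 57.9 + 58.1 + 56.9 + 62.8 + 60.0 + 56.8 + 61.6 + 60.5)/11 = 59.9545
Numerator Σ_{t=1}^{10}(z_t−z̄)(z_{t+1}−z̄) = -4.6057
Denominator Σ(z_t−z̄)² = 55.6473
r_1 = -4.6057 / 55.6473 = -0.083

-0.083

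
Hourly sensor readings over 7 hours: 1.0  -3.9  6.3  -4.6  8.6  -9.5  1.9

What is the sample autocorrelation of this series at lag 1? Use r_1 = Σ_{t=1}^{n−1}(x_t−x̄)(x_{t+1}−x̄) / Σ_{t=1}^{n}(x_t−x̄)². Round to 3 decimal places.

Mean x̄ = (1.0 − 3.9 + 6.3 − 4.6 + 8.6 − 9.5 + 1.9)/7 = -0.0286
Numerator Σ_{t=1}^{6}(x_t−x̄)(x_{t+1}−x̄) = -196.8494
Denominator Σ(x_t−x̄)² = 244.8743
r_1 = -196.8494 / 244.8743 = -0.804

-0.804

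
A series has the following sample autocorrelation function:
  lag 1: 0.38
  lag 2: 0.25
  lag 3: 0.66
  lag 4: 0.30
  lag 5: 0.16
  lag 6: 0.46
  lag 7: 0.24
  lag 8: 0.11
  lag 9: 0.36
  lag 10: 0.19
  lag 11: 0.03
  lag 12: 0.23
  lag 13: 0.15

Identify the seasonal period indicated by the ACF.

The largest autocorrelation is r_3 = 0.66, with a weaker echo at lag 6 (0.46); the remaining lags stay at or below 0.38. The elevated value at lag 1 (0.38), dropping to 0.25 at lag 2, reflects decaying short-term dependence rather than seasonality.
The dominant spike at lag 3 indicates a seasonal period of 3.

3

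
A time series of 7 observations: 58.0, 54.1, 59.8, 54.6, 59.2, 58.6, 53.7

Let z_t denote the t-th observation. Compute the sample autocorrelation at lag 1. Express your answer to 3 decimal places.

-0.598

Mean z̄ = (58.0 + 54.1 + 59.8 + 54.6 + 59.2 + 58.6 + 53.7)/7 = 56.8571
Numerator Σ_{t=1}^{6}(z_t−z̄)(z_{t+1}−z̄) = -24.6147
Denominator Σ(z_t−z̄)² = 41.1571
r_1 = -24.6147 / 41.1571 = -0.598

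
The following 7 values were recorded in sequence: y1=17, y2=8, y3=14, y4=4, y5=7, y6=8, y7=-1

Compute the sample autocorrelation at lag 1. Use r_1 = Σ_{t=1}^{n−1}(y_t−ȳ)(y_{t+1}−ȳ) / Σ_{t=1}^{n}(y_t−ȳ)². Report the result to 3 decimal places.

Mean ȳ = (17 + 8 + 14 + 4 + 7 + 8 − 1)/7 = 8.1429
Deviations from mean: 8.8571, -0.1429, 5.8571, -4.1429, -1.1429, -0.1429, -9.1429
Numerator Σ_{t=1}^{6}(y_t−ȳ)(y_{t+1}−ȳ) = -20.1633
Denominator Σ(y_t−ȳ)² = 214.8571
r_1 = -20.1633 / 214.8571 = -0.094

-0.094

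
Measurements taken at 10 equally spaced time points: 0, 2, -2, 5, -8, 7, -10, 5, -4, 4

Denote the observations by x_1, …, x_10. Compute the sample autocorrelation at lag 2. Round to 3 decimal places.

Mean x̄ = (0 + 2 − 2 + 5 − 8 + 7 − 10 + 5 − 4 + 4)/10 = -0.1000
Numerator Σ_{t=1}^{8}(x_t−x̄)(x_{t+2}−x̄) = 235.6800
Denominator Σ(x_t−x̄)² = 302.9000
r_2 = 235.6800 / 302.9000 = 0.778

0.778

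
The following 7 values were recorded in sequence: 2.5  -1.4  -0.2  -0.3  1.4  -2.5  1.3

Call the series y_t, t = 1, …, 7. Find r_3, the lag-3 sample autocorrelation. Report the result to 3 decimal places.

Mean ȳ = (2.5 − 1.4 − 0.2 − 0.3 + 1.4 − 2.5 + 1.3)/7 = 0.1143
Deviations from mean: 2.3857, -1.5143, -0.3143, -0.4143, 1.2857, -2.6143, 1.1857
Numerator Σ_{t=1}^{4}(y_t−ȳ)(y_{t+3}−ȳ) = -2.6049
Denominator Σ(y_t−ȳ)² = 18.1486
r_3 = -2.6049 / 18.1486 = -0.144

-0.144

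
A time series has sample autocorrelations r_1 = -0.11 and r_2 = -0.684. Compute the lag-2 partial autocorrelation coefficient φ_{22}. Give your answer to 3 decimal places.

-0.705

φ_{22} = (r_2 − r_1²) / (1 − r_1²)
r_1² = (-0.11)² = 0.0121
Numerator = -0.684 − 0.0121 = -0.6961; denominator = 1 − 0.0121 = 0.9879
φ_{22} = -0.6961 / 0.9879 = -0.705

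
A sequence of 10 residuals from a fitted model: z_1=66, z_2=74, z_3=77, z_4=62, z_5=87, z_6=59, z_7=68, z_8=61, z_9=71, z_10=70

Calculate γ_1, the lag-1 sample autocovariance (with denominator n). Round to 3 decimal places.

-33.675

Mean z̄ = (66 + 74 + 77 + 62 + 87 + 59 + 68 + 61 + 71 + 70)/10 = 69.5000
Σ_{t=1}^{9}(z_t−z̄)(z_{t+1}−z̄) = -336.7500
γ_1 = -336.7500 / 10 = -33.675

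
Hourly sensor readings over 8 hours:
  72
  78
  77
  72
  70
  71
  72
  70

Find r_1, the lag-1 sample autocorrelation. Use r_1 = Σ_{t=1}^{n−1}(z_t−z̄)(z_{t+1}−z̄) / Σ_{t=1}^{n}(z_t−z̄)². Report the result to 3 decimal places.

0.388

Mean z̄ = (72 + 78 + 77 + 72 + 70 + 71 + 72 + 70)/8 = 72.7500
Deviations from mean: -0.7500, 5.2500, 4.2500, -0.7500, -2.7500, -1.7500, -0.7500, -2.7500
Σ(z_t−z̄)(z_{t+1}−z̄) = (-3.9375) + (22.3125) + (-3.1875) + (2.0625) + (4.8125) + (1.3125) + (2.0625) = 25.4375
Denominator Σ(z_t−z̄)² = 65.5000
r_1 = 25.4375 / 65.5000 = 0.388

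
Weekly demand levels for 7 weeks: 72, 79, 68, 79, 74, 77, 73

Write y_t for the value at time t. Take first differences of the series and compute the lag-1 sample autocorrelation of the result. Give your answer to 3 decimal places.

-0.821

First differences Δy: 7, -11, 11, -5, 3, -4
Mean of differences = 0.1667
Numerator Σ(Δy_t−Δȳ)(Δy_{t+1}−Δȳ) = -279.6944
Denominator Σ(Δy_t−Δȳ)² = 340.8333
r_1(Δy) = -279.6944 / 340.8333 = -0.821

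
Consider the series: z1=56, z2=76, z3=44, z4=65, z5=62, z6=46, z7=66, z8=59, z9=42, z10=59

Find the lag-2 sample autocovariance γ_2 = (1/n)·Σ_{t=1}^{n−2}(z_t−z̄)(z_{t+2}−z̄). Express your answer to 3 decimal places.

-9.650

Mean z̄ = (56 + 76 + 44 + 65 + 62 + 46 + 66 + 59 + 42 + 59)/10 = 57.5000
Σ_{t=1}^{8}(z_t−z̄)(z_{t+2}−z̄) = -96.5000
γ_2 = -96.5000 / 10 = -9.650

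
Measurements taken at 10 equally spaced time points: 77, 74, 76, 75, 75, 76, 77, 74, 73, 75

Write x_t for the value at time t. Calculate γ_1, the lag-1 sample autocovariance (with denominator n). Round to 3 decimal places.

Mean x̄ = (77 + 74 + 76 + 75 + 75 + 76 + 77 + 74 + 73 + 75)/10 = 75.2000
Σ_{t=1}^{9}(x_t−x̄)(x_{t+1}−x̄) = -1.0400
γ_1 = -1.0400 / 10 = -0.104

-0.104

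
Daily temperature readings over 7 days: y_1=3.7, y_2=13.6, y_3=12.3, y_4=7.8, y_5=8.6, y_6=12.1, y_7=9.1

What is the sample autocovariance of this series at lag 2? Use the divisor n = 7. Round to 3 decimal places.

Mean ȳ = (3.7 + 13.6 + 12.3 + 7.8 + 8.6 + 12.1 + 9.1)/7 = 9.6000
Σ_{t=1}^{5}(y_t−ȳ)(y_{t+2}−ȳ) = -29.8300
γ_2 = -29.8300 / 7 = -4.261

-4.261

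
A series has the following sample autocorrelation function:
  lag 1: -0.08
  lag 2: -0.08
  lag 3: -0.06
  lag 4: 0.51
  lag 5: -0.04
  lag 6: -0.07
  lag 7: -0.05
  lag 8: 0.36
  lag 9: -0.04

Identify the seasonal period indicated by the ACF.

The largest autocorrelation is r_4 = 0.51, with a weaker echo at lag 8 (0.36); the remaining lags stay at or below -0.04.
The dominant spike at lag 4 indicates a seasonal period of 4.

4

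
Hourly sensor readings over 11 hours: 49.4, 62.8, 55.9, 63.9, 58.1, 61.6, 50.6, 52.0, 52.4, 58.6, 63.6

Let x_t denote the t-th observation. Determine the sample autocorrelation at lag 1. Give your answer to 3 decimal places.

Mean x̄ = (49.4 + 62.8 + 55.9 + 63.9 + 58.1 + 61.6 + 50.6 + 52.0 + 52.4 + 58.6 + 63.6)/11 = 57.1727
Numerator Σ_{t=1}^{10}(x_t−x̄)(x_{t+1}−x̄) = -17.1707
Denominator Σ(x_t−x̄)² = 295.5018
r_1 = -17.1707 / 295.5018 = -0.058

-0.058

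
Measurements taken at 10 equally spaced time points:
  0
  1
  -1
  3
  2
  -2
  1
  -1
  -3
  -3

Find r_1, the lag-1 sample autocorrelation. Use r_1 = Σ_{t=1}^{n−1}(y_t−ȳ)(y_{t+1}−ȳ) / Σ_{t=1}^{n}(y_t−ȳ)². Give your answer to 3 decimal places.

Mean ȳ = (0 + 1 − 1 + 3 + 2 − 2 + 1 − 1 − 3 − 3)/10 = -0.3000
Numerator Σ_{t=1}^{9}(y_t−ȳ)(y_{t+1}−ȳ) = 6.9100
Denominator Σ(y_t−ȳ)² = 38.1000
r_1 = 6.9100 / 38.1000 = 0.181

0.181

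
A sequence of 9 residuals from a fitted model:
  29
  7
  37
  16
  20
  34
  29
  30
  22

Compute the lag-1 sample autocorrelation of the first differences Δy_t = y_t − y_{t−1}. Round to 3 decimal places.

First differences Δy: -22, 30, -21, 4, 14, -5, 1, -8
Mean of differences = -0.8750
Numerator Σ(Δy_t−Δȳ)(Δy_{t+1}−Δȳ) = -1381.6406
Denominator Σ(Δy_t−Δȳ)² = 2120.8750
r_1(Δy) = -1381.6406 / 2120.8750 = -0.651

-0.651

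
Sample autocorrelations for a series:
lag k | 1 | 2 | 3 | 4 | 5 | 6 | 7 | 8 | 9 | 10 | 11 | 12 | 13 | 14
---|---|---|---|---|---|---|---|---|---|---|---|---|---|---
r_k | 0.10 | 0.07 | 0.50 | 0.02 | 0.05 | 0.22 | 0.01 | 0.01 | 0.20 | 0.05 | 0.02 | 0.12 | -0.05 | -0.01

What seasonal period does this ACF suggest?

The largest autocorrelation is r_3 = 0.50, with weaker echoes at lags 6 (0.22) and 9 (0.20); the remaining lags stay at or below 0.12.
The dominant spike at lag 3 indicates a seasonal period of 3.

3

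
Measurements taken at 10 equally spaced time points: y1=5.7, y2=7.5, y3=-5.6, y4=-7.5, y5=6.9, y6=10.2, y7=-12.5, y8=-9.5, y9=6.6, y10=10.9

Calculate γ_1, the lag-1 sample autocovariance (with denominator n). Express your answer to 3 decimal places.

Mean ȳ = (5.7 + 7.5 − 5.6 − 7.5 + 6.9 + 10.2 − 12.5 − 9.5 + 6.6 + 10.9)/10 = 1.2700
Σ_{t=1}^{9}(y_t−ȳ)(y_{t+1}−ȳ) = 65.2101
γ_1 = 65.2101 / 10 = 6.521

6.521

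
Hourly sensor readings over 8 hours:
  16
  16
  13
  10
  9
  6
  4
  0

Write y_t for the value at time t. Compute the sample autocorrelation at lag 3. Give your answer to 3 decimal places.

Mean ȳ = (16 + 16 + 13 + 10 + 9 + 6 + 4 + 0)/8 = 9.2500
Deviations from mean: 6.7500, 6.7500, 3.7500, 0.7500, -0.2500, -3.2500, -5.2500, -9.2500
Σ(y_t−ȳ)(y_{t+3}−ȳ) = (5.0625) + (-1.6875) + (-12.1875) + (-3.9375) + (2.3125) = -10.4375
Denominator Σ(y_t−ȳ)² = 229.5000
r_3 = -10.4375 / 229.5000 = -0.045

-0.045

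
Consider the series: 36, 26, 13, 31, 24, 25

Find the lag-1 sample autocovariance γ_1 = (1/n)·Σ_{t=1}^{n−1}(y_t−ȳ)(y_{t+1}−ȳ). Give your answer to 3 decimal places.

Mean ȳ = (36 + 26 + 13 + 31 + 24 + 25)/6 = 25.8333
Σ_{t=1}^{5}(y_t−ȳ)(y_{t+1}−ȳ) = -74.6944
γ_1 = -74.6944 / 6 = -12.449

-12.449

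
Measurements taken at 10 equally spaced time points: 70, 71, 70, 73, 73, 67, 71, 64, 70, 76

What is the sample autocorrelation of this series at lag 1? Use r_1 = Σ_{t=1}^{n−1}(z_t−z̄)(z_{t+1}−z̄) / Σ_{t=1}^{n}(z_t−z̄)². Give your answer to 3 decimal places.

Mean z̄ = (70 + 71 + 70 + 73 + 73 + 67 + 71 + 64 + 70 + 76)/10 = 70.5000
Numerator Σ_{t=1}^{9}(z_t−z̄)(z_{t+1}−z̄) = -8.7500
Denominator Σ(z_t−z̄)² = 98.5000
r_1 = -8.7500 / 98.5000 = -0.089

-0.089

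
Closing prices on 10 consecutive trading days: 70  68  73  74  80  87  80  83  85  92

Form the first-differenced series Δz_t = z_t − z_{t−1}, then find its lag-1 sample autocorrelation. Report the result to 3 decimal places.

First differences Δz: -2, 5, 1, 6, 7, -7, 3, 2, 7
Mean of differences = 2.4444
Numerator Σ(Δz_t−Δz̄)(Δz_{t+1}−Δz̄) = -54.5309
Denominator Σ(Δz_t−Δz̄)² = 172.2222
r_1(Δz) = -54.5309 / 172.2222 = -0.317

-0.317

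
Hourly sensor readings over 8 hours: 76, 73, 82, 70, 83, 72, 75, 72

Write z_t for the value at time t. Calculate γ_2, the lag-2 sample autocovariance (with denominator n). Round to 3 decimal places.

Mean z̄ = (76 + 73 + 82 + 70 + 83 + 72 + 75 + 72)/8 = 75.3750
Deviations: 0.6250, -2.3750, 6.6250, -5.3750, 7.6250, -3.3750, -0.3750, -3.3750
Σ_{t=1}^{6}(z_t−z̄)(z_{t+2}−z̄) = 94.0938
γ_2 = 94.0938 / 8 = 11.762

11.762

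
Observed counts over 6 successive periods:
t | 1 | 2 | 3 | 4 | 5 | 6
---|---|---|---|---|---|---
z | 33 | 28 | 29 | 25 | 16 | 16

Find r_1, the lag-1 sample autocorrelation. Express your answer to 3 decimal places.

0.464

Mean z̄ = (33 + 28 + 29 + 25 + 16 + 16)/6 = 24.5000
Deviations from mean: 8.5000, 3.5000, 4.5000, 0.5000, -8.5000, -8.5000
Numerator Σ_{t=1}^{5}(z_t−z̄)(z_{t+1}−z̄) = 115.7500
Denominator Σ(z_t−z̄)² = 249.5000
r_1 = 115.7500 / 249.5000 = 0.464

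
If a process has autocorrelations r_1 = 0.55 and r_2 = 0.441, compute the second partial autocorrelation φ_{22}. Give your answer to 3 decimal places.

φ_{22} = (r_2 − r_1²) / (1 − r_1²)
r_1² = (0.55)² = 0.3025
Numerator = 0.441 − 0.3025 = 0.1385; denominator = 1 − 0.3025 = 0.6975
φ_{22} = 0.1385 / 0.6975 = 0.199

0.199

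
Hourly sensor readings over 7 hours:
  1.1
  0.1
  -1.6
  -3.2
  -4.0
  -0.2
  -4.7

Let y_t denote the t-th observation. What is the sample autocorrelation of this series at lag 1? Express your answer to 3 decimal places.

Mean ȳ = (1.1 + 0.1 − 1.6 − 3.2 − 4.0 − 0.2 − 4.7)/7 = -1.7857
Σ(y_t−ȳ)(y_{t+1}−ȳ) = (5.4416) + (0.3502) + (-0.2627) + (3.1316) + (-3.5112) + (-4.6212) = 0.5284
Denominator Σ(y_t−ȳ)² = 29.8286
r_1 = 0.5284 / 29.8286 = 0.018

0.018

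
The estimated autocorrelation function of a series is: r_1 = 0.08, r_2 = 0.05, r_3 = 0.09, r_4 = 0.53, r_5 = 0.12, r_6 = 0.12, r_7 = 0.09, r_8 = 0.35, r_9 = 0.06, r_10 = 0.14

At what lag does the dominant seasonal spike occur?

The largest autocorrelation is r_4 = 0.53, with a weaker echo at lag 8 (0.35); the remaining lags stay at or below 0.14.
The dominant spike at lag 4 indicates a seasonal period of 4.

4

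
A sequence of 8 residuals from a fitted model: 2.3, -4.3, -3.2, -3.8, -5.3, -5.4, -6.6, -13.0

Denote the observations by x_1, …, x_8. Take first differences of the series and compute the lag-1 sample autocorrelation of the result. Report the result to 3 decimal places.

First differences Δx: -6.6, 1.1, -0.6, -1.5, -0.1, -1.2, -6.4
Mean of differences = -2.1857
Numerator Σ(Δx_t−Δx̄)(Δx_{t+1}−Δx̄) = -8.8745
Denominator Σ(Δx_t−Δx̄)² = 56.3486
r_1(Δx) = -8.8745 / 56.3486 = -0.157

-0.157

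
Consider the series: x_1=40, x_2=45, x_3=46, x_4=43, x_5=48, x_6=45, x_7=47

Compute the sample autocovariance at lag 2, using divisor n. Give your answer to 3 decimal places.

Mean x̄ = (40 + 45 + 46 + 43 + 48 + 45 + 47)/7 = 44.8571
Σ_{t=1}^{5}(x_t−x̄)(x_{t+2}−x̄) = 4.2449
γ_2 = 4.2449 / 7 = 0.606

0.606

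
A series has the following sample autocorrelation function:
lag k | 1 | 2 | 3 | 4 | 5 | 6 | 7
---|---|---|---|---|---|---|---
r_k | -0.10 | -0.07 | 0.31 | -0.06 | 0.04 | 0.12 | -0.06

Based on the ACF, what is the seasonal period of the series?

The largest autocorrelation is r_3 = 0.31; the remaining lags stay at or below 0.12.
The dominant spike at lag 3 indicates a seasonal period of 3.

3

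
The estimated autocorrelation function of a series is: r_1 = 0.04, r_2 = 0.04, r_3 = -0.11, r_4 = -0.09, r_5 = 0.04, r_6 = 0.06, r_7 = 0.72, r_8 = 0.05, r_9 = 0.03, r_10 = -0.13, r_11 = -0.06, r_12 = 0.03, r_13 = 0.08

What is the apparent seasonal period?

The largest autocorrelation is r_7 = 0.72; the remaining lags stay at or below 0.08.
The dominant spike at lag 7 indicates a seasonal period of 7.

7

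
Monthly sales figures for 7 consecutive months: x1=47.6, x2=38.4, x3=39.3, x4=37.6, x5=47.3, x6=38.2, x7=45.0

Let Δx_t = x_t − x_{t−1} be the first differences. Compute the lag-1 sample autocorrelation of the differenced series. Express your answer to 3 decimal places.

-0.569

First differences Δx: -9.2, 0.9, -1.7, 9.7, -9.1, 6.8
Mean of differences = -0.4333
Numerator Σ(Δx_t−Δx̄)(Δx_{t+1}−Δx̄) = -176.7244
Denominator Σ(Δx_t−Δx̄)² = 310.3533
r_1(Δx) = -176.7244 / 310.3533 = -0.569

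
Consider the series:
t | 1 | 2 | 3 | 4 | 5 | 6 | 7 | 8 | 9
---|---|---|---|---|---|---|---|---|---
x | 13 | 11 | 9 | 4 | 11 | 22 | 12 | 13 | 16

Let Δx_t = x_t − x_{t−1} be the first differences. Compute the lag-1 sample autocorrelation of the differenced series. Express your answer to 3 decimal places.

First differences Δx: -2, -2, -5, 7, 11, -10, 1, 3
Mean of differences = 0.3750
Numerator Σ(Δx_t−Δx̄)(Δx_{t+1}−Δx̄) = -61.8906
Denominator Σ(Δx_t−Δx̄)² = 311.8750
r_1(Δx) = -61.8906 / 311.8750 = -0.198

-0.198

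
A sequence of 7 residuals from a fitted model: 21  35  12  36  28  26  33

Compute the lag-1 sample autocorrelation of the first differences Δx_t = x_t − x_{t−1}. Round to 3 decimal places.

-0.753

First differences Δx: 14, -23, 24, -8, -2, 7
Mean of differences = 2.0000
Numerator Σ(Δx_t−Δx̄)(Δx_{t+1}−Δx̄) = -1050.0000
Denominator Σ(Δx_t−Δx̄)² = 1394.0000
r_1(Δx) = -1050.0000 / 1394.0000 = -0.753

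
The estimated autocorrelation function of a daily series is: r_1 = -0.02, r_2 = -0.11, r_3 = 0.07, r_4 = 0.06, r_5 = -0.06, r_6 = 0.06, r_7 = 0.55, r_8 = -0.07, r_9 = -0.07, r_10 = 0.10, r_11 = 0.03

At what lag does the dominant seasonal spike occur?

7

The largest autocorrelation is r_7 = 0.55; the remaining lags stay at or below 0.10.
The dominant spike at lag 7 indicates a seasonal period of 7.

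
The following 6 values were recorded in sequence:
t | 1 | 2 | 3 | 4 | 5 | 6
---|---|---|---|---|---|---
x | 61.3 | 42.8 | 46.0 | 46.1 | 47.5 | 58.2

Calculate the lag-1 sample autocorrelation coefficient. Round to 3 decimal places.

Mean x̄ = (61.3 + 42.8 + 46.0 + 46.1 + 47.5 + 58.2)/6 = 50.3167
Σ(x_t−x̄)(x_{t+1}−x̄) = (-82.5581) + (32.4469) + (18.2019) + (11.8769) + (-22.2047) = -42.2369
Denominator Σ(x_t−x̄)² = 283.6283
r_1 = -42.2369 / 283.6283 = -0.149

-0.149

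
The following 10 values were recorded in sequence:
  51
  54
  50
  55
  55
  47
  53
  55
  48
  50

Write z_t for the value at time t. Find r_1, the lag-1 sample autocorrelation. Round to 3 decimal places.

-0.292

Mean z̄ = (51 + 54 + 50 + 55 + 55 + 47 + 53 + 55 + 48 + 50)/10 = 51.8000
Numerator Σ_{t=1}^{9}(z_t−z̄)(z_{t+1}−z̄) = -23.8400
Denominator Σ(z_t−z̄)² = 81.6000
r_1 = -23.8400 / 81.6000 = -0.292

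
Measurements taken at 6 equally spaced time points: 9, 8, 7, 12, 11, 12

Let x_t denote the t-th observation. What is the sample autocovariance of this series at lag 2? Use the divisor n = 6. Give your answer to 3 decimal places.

-0.037

Mean x̄ = (9 + 8 + 7 + 12 + 11 + 12)/6 = 9.8333
Deviations: -0.8333, -1.8333, -2.8333, 2.1667, 1.1667, 2.1667
Σ_{t=1}^{4}(x_t−x̄)(x_{t+2}−x̄) = -0.2222
γ_2 = -0.2222 / 6 = -0.037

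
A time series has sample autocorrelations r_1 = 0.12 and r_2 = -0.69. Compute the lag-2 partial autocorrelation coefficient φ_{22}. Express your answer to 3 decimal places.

-0.715

φ_{22} = (r_2 − r_1²) / (1 − r_1²)
r_1² = (0.12)² = 0.0144
Numerator = -0.69 − 0.0144 = -0.7044; denominator = 1 − 0.0144 = 0.9856
φ_{22} = -0.7044 / 0.9856 = -0.715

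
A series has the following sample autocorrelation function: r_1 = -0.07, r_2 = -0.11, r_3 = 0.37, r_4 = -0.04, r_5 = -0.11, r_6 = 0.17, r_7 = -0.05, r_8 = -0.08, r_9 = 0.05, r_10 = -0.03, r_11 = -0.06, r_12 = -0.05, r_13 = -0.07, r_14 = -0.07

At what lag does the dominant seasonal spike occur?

3

The largest autocorrelation is r_3 = 0.37, with a weaker echo at lag 6 (0.17); the remaining lags stay at or below 0.05.
The dominant spike at lag 3 indicates a seasonal period of 3.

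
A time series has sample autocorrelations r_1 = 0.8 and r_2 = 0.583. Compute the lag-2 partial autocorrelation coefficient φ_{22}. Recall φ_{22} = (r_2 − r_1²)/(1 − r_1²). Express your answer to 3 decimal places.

φ_{22} = (r_2 − r_1²) / (1 − r_1²)
r_1² = (0.8)² = 0.64
Numerator = 0.583 − 0.6400 = -0.0570; denominator = 1 − 0.6400 = 0.3600
φ_{22} = -0.0570 / 0.3600 = -0.158

-0.158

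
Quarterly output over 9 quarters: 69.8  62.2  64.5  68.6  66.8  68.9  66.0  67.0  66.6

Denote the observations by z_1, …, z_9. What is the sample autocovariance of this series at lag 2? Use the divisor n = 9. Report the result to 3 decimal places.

Mean z̄ = (69.8 + 62.2 + 64.5 + 68.6 + 66.8 + 68.9 + 66.0 + 67.0 + 66.6)/9 = 66.7111
Σ_{t=1}^{7}(z_t−z̄)(z_{t+2}−z̄) = -10.7647
γ_2 = -10.7647 / 9 = -1.196

-1.196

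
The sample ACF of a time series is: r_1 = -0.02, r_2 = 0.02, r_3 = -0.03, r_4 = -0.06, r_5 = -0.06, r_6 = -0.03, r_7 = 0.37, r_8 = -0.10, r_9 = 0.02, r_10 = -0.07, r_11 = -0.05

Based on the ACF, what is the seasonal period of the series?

The largest autocorrelation is r_7 = 0.37; the remaining lags stay at or below 0.02.
The dominant spike at lag 7 indicates a seasonal period of 7.

7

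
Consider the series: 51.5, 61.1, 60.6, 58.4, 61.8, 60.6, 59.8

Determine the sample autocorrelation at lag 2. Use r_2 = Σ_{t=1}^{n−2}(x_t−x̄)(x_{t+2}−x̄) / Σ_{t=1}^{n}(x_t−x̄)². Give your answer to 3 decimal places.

-0.107

Mean x̄ = (51.5 + 61.1 + 60.6 + 58.4 + 61.8 + 60.6 + 59.8)/7 = 59.1143
Numerator Σ_{t=1}^{5}(x_t−x̄)(x_{t+2}−x̄) = -7.9604
Denominator Σ(x_t−x̄)² = 74.5286
r_2 = -7.9604 / 74.5286 = -0.107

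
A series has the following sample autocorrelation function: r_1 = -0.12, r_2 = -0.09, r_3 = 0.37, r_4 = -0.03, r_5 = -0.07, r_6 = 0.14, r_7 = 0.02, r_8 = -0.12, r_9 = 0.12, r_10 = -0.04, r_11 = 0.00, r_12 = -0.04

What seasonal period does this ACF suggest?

The largest autocorrelation is r_3 = 0.37; the remaining lags stay at or below 0.14.
The dominant spike at lag 3 indicates a seasonal period of 3.

3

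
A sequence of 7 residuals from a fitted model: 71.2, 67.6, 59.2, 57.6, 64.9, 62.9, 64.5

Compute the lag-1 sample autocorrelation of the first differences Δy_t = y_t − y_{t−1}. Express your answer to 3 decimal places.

0.056

First differences Δy: -3.6, -8.4, -1.6, 7.3, -2.0, 1.6
Mean of differences = -1.1167
Numerator Σ(Δy_t−Δȳ)(Δy_{t+1}−Δȳ) = 7.7047
Denominator Σ(Δy_t−Δȳ)² = 138.4483
r_1(Δy) = 7.7047 / 138.4483 = 0.056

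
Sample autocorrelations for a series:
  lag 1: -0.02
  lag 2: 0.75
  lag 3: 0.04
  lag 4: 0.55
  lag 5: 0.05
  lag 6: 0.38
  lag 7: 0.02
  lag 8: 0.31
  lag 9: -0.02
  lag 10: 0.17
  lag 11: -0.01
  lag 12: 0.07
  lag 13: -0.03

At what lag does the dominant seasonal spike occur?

The largest autocorrelation is r_2 = 0.75, with weaker echoes at lags 4 (0.55), 6 (0.38), 8 (0.31) and 10 (0.17); the remaining lags stay at or below 0.07.
The dominant spike at lag 2 indicates a seasonal period of 2.

2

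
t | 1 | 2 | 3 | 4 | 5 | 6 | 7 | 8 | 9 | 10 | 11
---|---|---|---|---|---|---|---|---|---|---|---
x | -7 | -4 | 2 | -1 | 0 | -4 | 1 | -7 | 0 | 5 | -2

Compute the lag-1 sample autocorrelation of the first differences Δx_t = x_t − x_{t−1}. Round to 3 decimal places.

-0.455

First differences Δx: 3, 6, -3, 1, -4, 5, -8, 7, 5, -7
Mean of differences = 0.5000
Numerator Σ(Δx_t−Δx̄)(Δx_{t+1}−Δx̄) = -127.7500
Denominator Σ(Δx_t−Δx̄)² = 280.5000
r_1(Δx) = -127.7500 / 280.5000 = -0.455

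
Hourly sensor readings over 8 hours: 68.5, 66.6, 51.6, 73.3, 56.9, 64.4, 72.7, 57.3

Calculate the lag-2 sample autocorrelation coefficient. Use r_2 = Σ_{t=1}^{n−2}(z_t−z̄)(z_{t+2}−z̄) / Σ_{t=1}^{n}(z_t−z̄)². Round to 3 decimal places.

Mean z̄ = (68.5 + 66.6 + 51.6 + 73.3 + 56.9 + 64.4 + 72.7 + 57.3)/8 = 63.9125
Deviations from mean: 4.5875, 2.6875, -12.3125, 9.3875, -7.0125, 0.4875, 8.7875, -6.6125
Σ(z_t−z̄)(z_{t+2}−z̄) = (-56.4836) + (25.2289) + (86.3414) + (4.5764) + (-61.6223) + (-3.2236) = -5.1828
Denominator Σ(z_t−z̄)² = 438.3488
r_2 = -5.1828 / 438.3488 = -0.012

-0.012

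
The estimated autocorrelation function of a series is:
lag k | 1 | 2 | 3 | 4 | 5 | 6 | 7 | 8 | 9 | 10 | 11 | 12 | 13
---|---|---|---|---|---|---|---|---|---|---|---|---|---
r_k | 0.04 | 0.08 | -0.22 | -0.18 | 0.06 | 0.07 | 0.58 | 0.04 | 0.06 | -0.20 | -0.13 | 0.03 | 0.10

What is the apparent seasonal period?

The largest autocorrelation is r_7 = 0.58; the remaining lags stay at or below 0.10.
The dominant spike at lag 7 indicates a seasonal period of 7.

7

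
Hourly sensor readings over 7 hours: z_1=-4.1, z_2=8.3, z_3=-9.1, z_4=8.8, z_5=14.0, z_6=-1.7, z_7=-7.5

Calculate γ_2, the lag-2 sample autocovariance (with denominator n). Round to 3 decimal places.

Mean z̄ = (-4.1 + 8.3 − 9.1 + 8.8 + 14.0 − 1.7 − 7.5)/7 = 1.2429
Deviations: -5.3429, 7.0571, -10.3429, 7.5571, 12.7571, -2.9429, -8.7429
Σ_{t=1}^{5}(z_t−z̄)(z_{t+2}−z̄) = -157.1265
γ_2 = -157.1265 / 7 = -22.447

-22.447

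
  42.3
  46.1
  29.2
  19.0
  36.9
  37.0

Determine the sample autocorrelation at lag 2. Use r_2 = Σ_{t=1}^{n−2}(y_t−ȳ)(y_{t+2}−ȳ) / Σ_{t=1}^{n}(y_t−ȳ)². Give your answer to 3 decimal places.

Mean ȳ = (42.3 + 46.1 + 29.2 + 19.0 + 36.9 + 37.0)/6 = 35.0833
Numerator Σ_{t=1}^{4}(y_t−ȳ)(y_{t+2}−ȳ) = -261.1572
Denominator Σ(y_t−ȳ)² = 473.7083
r_2 = -261.1572 / 473.7083 = -0.551

-0.551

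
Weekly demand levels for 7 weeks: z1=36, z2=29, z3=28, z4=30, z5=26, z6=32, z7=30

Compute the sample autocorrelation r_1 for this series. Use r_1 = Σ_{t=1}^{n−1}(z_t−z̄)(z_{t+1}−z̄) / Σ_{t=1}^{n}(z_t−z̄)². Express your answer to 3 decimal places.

Mean z̄ = (36 + 29 + 28 + 30 + 26 + 32 + 30)/7 = 30.1429
Deviations from mean: 5.8571, -1.1429, -2.1429, -0.1429, -4.1429, 1.8571, -0.1429
Numerator Σ_{t=1}^{6}(z_t−z̄)(z_{t+1}−z̄) = -11.3061
Denominator Σ(z_t−z̄)² = 60.8571
r_1 = -11.3061 / 60.8571 = -0.186

-0.186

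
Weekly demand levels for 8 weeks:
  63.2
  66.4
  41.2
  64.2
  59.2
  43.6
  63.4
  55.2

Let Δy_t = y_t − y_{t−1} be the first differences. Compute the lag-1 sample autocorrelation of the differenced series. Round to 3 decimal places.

First differences Δy: 3.2, -25.2, 23.0, -5.0, -15.6, 19.8, -8.2
Mean of differences = -1.1429
Numerator Σ(Δy_t−Δȳ)(Δy_{t+1}−Δȳ) = -1173.2147
Denominator Σ(Δy_t−Δȳ)² = 1892.7771
r_1(Δy) = -1173.2147 / 1892.7771 = -0.620

-0.620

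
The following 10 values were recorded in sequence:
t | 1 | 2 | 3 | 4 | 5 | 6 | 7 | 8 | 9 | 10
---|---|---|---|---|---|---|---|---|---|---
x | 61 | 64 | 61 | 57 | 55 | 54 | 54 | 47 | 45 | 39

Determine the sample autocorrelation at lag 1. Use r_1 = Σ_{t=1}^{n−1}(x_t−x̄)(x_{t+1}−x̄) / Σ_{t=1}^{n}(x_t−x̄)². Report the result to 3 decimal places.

0.647

Mean x̄ = (61 + 64 + 61 + 57 + 55 + 54 + 54 + 47 + 45 + 39)/10 = 53.7000
Numerator Σ_{t=1}^{9}(x_t−x̄)(x_{t+1}−x̄) = 363.4100
Denominator Σ(x_t−x̄)² = 562.1000
r_1 = 363.4100 / 562.1000 = 0.647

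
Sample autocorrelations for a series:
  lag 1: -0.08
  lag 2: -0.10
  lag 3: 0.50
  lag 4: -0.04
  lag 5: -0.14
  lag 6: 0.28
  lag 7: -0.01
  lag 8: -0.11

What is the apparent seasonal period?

3

The largest autocorrelation is r_3 = 0.50, with a weaker echo at lag 6 (0.28); the remaining lags stay at or below -0.01.
The dominant spike at lag 3 indicates a seasonal period of 3.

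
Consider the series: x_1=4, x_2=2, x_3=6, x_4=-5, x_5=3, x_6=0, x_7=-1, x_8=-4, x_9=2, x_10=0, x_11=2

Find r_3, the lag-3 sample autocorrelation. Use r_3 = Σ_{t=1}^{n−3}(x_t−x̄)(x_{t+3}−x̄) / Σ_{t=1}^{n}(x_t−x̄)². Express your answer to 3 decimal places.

Mean x̄ = (4 + 2 + 6 − 5 + 3 + 0 − 1 − 4 + 2 + 0 + 2)/11 = 0.8182
Numerator Σ_{t=1}^{8}(x_t−x̄)(x_{t+3}−x̄) = -25.2810
Denominator Σ(x_t−x̄)² = 107.6364
r_3 = -25.2810 / 107.6364 = -0.235

-0.235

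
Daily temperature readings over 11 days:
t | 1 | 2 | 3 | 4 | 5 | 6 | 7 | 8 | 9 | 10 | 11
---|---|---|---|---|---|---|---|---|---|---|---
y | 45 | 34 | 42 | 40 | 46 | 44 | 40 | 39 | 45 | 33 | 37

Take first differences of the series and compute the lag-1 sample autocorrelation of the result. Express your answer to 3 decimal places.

-0.559

First differences Δy: -11, 8, -2, 6, -2, -4, -1, 6, -12, 4
Mean of differences = -0.8000
Numerator Σ(Δy_t−Δȳ)(Δy_{t+1}−Δȳ) = -243.4400
Denominator Σ(Δy_t−Δȳ)² = 435.6000
r_1(Δy) = -243.4400 / 435.6000 = -0.559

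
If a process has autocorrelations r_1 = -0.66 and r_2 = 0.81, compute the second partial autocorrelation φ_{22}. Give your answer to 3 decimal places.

0.663

φ_{22} = (r_2 − r_1²) / (1 − r_1²)
r_1² = (-0.66)² = 0.4356
Numerator = 0.81 − 0.4356 = 0.3744; denominator = 1 − 0.4356 = 0.5644
φ_{22} = 0.3744 / 0.5644 = 0.663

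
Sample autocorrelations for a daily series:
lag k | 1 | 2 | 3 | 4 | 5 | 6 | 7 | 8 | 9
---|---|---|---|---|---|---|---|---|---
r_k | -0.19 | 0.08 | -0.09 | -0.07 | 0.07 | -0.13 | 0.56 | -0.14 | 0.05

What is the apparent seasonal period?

7

The largest autocorrelation is r_7 = 0.56; the remaining lags stay at or below 0.08.
The dominant spike at lag 7 indicates a seasonal period of 7.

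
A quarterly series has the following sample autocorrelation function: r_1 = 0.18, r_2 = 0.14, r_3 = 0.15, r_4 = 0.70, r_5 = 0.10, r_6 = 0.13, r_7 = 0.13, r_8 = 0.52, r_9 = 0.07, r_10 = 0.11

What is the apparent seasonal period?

The largest autocorrelation is r_4 = 0.70, with a weaker echo at lag 8 (0.52); the remaining lags stay at or below 0.18.
The dominant spike at lag 4 indicates a seasonal period of 4.

4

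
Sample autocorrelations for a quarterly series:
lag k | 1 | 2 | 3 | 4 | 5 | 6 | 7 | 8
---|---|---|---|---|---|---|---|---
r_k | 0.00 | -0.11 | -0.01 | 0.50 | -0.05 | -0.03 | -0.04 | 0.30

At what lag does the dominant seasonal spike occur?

The largest autocorrelation is r_4 = 0.50, with a weaker echo at lag 8 (0.30); the remaining lags stay at or below 0.00.
The dominant spike at lag 4 indicates a seasonal period of 4.

4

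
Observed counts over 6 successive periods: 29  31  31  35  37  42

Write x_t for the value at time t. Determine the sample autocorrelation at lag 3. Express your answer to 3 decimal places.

Mean x̄ = (29 + 31 + 31 + 35 + 37 + 42)/6 = 34.1667
Deviations from mean: -5.1667, -3.1667, -3.1667, 0.8333, 2.8333, 7.8333
Σ(x_t−x̄)(x_{t+3}−x̄) = (-4.3056) + (-8.9722) + (-24.8056) = -38.0833
Denominator Σ(x_t−x̄)² = 116.8333
r_3 = -38.0833 / 116.8333 = -0.326

-0.326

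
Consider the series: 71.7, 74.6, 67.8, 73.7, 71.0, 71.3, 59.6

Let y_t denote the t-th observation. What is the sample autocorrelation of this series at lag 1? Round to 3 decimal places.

Mean ȳ = (71.7 + 74.6 + 67.8 + 73.7 + 71.0 + 71.3 + 59.6)/7 = 69.9571
Deviations from mean: 1.7429, 4.6429, -2.1571, 3.7429, 1.0429, 1.3429, -10.3571
Σ(y_t−ȳ)(y_{t+1}−ȳ) = (8.0918) + (-10.0153) + (-8.0739) + (3.9033) + (1.4004) + (-13.9082) = -18.6018
Denominator Σ(y_t−ȳ)² = 153.4171
r_1 = -18.6018 / 153.4171 = -0.121

-0.121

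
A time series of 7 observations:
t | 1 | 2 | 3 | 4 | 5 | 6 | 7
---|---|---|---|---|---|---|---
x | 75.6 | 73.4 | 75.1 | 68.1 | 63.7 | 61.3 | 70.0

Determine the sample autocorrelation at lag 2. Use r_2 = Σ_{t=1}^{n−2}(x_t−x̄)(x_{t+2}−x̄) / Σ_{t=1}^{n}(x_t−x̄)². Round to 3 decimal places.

0.026

Mean x̄ = (75.6 + 73.4 + 75.1 + 68.1 + 63.7 + 61.3 + 70.0)/7 = 69.6000
Σ(x_t−x̄)(x_{t+2}−x̄) = (33.0000) + (-5.7000) + (-32.4500) + (12.4500) + (-2.3600) = 4.9400
Denominator Σ(x_t−x̄)² = 186.8000
r_2 = 4.9400 / 186.8000 = 0.026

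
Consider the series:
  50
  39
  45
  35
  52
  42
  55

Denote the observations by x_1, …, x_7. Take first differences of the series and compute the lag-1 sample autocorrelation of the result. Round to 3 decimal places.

-0.739

First differences Δx: -11, 6, -10, 17, -10, 13
Mean of differences = 0.8333
Numerator Σ(Δx_t−Δx̄)(Δx_{t+1}−Δx̄) = -599.1944
Denominator Σ(Δx_t−Δx̄)² = 810.8333
r_1(Δx) = -599.1944 / 810.8333 = -0.739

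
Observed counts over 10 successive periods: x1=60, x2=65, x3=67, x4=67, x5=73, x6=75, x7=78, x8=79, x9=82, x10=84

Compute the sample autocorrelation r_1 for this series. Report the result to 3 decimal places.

0.666

Mean x̄ = (60 + 65 + 67 + 67 + 73 + 75 + 78 + 79 + 82 + 84)/10 = 73.0000
Numerator Σ_{t=1}^{9}(x_t−x̄)(x_{t+1}−x̄) = 381.0000
Denominator Σ(x_t−x̄)² = 572.0000
r_1 = 381.0000 / 572.0000 = 0.666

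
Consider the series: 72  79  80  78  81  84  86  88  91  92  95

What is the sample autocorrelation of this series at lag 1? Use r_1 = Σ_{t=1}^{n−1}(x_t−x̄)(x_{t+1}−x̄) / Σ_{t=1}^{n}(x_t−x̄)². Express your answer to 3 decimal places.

0.623

Mean x̄ = (72 + 79 + 80 + 78 + 81 + 84 + 86 + 88 + 91 + 92 + 95)/11 = 84.1818
Numerator Σ_{t=1}^{10}(x_t−x̄)(x_{t+1}−x̄) = 301.4215
Denominator Σ(x_t−x̄)² = 483.6364
r_1 = 301.4215 / 483.6364 = 0.623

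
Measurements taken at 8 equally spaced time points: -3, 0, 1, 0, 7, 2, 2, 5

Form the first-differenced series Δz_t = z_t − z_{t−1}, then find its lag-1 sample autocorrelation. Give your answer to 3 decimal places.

-0.514

First differences Δz: 3, 1, -1, 7, -5, 0, 3
Mean of differences = 1.1429
Numerator Σ(Δz_t−Δz̄)(Δz_{t+1}−Δz̄) = -43.5918
Denominator Σ(Δz_t−Δz̄)² = 84.8571
r_1(Δz) = -43.5918 / 84.8571 = -0.514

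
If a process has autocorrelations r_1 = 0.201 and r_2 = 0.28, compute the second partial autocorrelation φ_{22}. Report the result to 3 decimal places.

0.250

φ_{22} = (r_2 − r_1²) / (1 − r_1²)
r_1² = (0.201)² = 0.040401
Numerator = 0.28 − 0.0404 = 0.2396; denominator = 1 − 0.0404 = 0.9596
φ_{22} = 0.2396 / 0.9596 = 0.250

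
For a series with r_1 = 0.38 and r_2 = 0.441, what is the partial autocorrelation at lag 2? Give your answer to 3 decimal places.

φ_{22} = (r_2 − r_1²) / (1 − r_1²)
r_1² = (0.38)² = 0.1444
Numerator = 0.441 − 0.1444 = 0.2966; denominator = 1 − 0.1444 = 0.8556
φ_{22} = 0.2966 / 0.8556 = 0.347

0.347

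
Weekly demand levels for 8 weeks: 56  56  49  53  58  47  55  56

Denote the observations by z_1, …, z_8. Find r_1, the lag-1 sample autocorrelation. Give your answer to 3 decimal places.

-0.382

Mean z̄ = (56 + 56 + 49 + 53 + 58 + 47 + 55 + 56)/8 = 53.7500
Deviations from mean: 2.2500, 2.2500, -4.7500, -0.7500, 4.2500, -6.7500, 1.2500, 2.2500
Σ(z_t−z̄)(z_{t+1}−z̄) = (5.0625) + (-10.6875) + (3.5625) + (-3.1875) + (-28.6875) + (-8.4375) + (2.8125) = -39.5625
Denominator Σ(z_t−z̄)² = 103.5000
r_1 = -39.5625 / 103.5000 = -0.382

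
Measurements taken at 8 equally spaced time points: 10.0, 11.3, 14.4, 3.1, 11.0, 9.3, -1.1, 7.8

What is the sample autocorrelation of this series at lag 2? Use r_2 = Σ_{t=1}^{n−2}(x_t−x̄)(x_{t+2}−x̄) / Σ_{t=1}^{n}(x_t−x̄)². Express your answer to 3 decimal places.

Mean x̄ = (10.0 + 11.3 + 14.4 + 3.1 + 11.0 + 9.3 − 1.1 + 7.8)/8 = 8.2250
Deviations from mean: 1.7750, 3.0750, 6.1750, -5.1250, 2.7750, 1.0750, -9.3250, -0.4250
Numerator Σ_{t=1}^{6}(x_t−x̄)(x_{t+2}−x̄) = -19.5063
Denominator Σ(x_t−x̄)² = 172.9950
r_2 = -19.5063 / 172.9950 = -0.113

-0.113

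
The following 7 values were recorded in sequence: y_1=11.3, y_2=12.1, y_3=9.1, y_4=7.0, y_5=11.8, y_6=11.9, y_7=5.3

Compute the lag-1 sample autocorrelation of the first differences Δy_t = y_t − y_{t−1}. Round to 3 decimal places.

-0.101

First differences Δy: 0.8, -3.0, -2.1, 4.8, 0.1, -6.6
Mean of differences = -1.0000
Numerator Σ(Δy_t−Δȳ)(Δy_{t+1}−Δȳ) = -7.5600
Denominator Σ(Δy_t−Δȳ)² = 74.6600
r_1(Δy) = -7.5600 / 74.6600 = -0.101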